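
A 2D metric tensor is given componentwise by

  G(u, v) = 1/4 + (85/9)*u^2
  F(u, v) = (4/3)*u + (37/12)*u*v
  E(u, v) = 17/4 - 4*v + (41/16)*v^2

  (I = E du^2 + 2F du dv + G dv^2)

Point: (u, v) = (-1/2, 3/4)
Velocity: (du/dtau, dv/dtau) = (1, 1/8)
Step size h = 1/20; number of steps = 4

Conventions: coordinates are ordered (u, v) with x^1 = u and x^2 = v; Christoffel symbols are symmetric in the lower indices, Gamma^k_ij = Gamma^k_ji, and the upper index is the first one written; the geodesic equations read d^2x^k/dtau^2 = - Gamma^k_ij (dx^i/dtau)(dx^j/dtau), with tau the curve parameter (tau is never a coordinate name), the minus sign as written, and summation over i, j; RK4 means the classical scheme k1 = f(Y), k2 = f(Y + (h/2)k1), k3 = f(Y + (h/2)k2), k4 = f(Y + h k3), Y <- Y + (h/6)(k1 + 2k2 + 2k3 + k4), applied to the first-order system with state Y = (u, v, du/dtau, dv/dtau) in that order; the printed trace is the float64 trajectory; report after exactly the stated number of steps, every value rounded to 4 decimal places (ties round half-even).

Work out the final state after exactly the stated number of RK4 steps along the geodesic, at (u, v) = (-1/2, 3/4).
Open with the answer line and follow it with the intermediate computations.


Answer: u = -0.3350, v = 0.7154, du/dtau = 0.6066, dv/dtau = -0.5827

f(Y) = (du/dtau, dv/dtau, -Gamma^u_ij Y'^i Y'^j, -Gamma^v_ij Y'^i Y'^j) with the Gammas evaluated at the stage position; h = 0.050000; intermediate values shown to 6 dp
step 0: u = -0.5000, v = 0.7500, du/dtau = 1.0000, dv/dtau = 0.1250
step 1:
  k1: at (u, v) = (-0.500000, 0.750000), (du/dtau, dv/dtau) = (1.000000, 0.125000); Gamma_uuu = 1.832474, Gamma_uuv = -2.378763, Gamma_uvv = 2.241788, Gamma_vuu = 2.705517, Gamma_vuv = -3.469216, Gamma_vvv = 1.565078; k1 = (1.000000, 0.125000, -1.272811, -1.862668)
  k2: at (u, v) = (-0.475000, 0.753125), (du/dtau, dv/dtau) = (0.968180, 0.078433); Gamma_uuu = 1.907125, Gamma_uuv = -2.345654, Gamma_uvv = 2.120880, Gamma_vuu = 2.955609, Gamma_vuv = -3.594848, Gamma_vvv = 1.546718; k2 = (0.968180, 0.078433, -1.444486, -2.234053)
  k3: at (u, v) = (-0.475796, 0.751961), (du/dtau, dv/dtau) = (0.963888, 0.069149); Gamma_uuu = 1.899480, Gamma_uuv = -2.342666, Gamma_uvv = 2.121144, Gamma_vuu = 2.941910, Gamma_vuv = -3.586245, Gamma_vvv = 1.543349; k3 = (0.963888, 0.069149, -1.462626, -2.262591)
  k4: at (u, v) = (-0.451806, 0.753457), (du/dtau, dv/dtau) = (0.926869, 0.011870); Gamma_uuu = 1.965676, Gamma_uuv = -2.299433, Gamma_uvv = 1.998936, Gamma_vuu = 3.201787, Gamma_vuv = -3.703500, Gamma_vvv = 1.516288; k4 = (0.926869, 0.011870, -1.638367, -2.669329)
  Y <- Y + (h/6)(k1 + 2k2 + 2k3 + k4): u = -0.4517, v = 0.7536, du/dtau = 0.9273, dv/dtau = 0.0123
step 2:
  k1: at (u, v) = (-0.451742, 0.753600), (du/dtau, dv/dtau) = (0.927288, 0.012289); Gamma_uuu = 1.966551, Gamma_uuv = -2.299826, Gamma_uvv = 1.999044, Gamma_vuu = 3.203256, Gamma_vuv = -3.704412, Gamma_vvv = 1.516718; k1 = (0.927288, 0.012289, -1.638851, -2.670164)
  k2: at (u, v) = (-0.428559, 0.753908), (du/dtau, dv/dtau) = (0.886317, -0.054465); Gamma_uuu = 2.026141, Gamma_uuv = -2.247865, Gamma_uvv = 1.876736, Gamma_vuu = 3.477891, Gamma_vuv = -3.815033, Gamma_vvv = 1.482421; k2 = (0.886317, -0.054465, -1.814241, -3.104809)
  k3: at (u, v) = (-0.429584, 0.752239), (du/dtau, dv/dtau) = (0.881932, -0.065331); Gamma_uuu = 2.015081, Gamma_uuv = -2.244436, Gamma_uvv = 1.877377, Gamma_vuu = 3.455821, Gamma_vuv = -3.803029, Gamma_vvv = 1.478198; k3 = (0.881932, -0.065331, -1.833989, -3.132504)
  k4: at (u, v) = (-0.407645, 0.750334), (du/dtau, dv/dtau) = (0.835589, -0.144336); Gamma_uuu = 2.060693, Gamma_uuv = -2.182657, Gamma_uvv = 1.756047, Gamma_vuu = 3.730634, Gamma_vuv = -3.899458, Gamma_vvv = 1.434839; k4 = (0.835589, -0.144336, -2.001858, -3.575245)
  Y <- Y + (h/6)(k1 + 2k2 + 2k3 + k4): u = -0.4076, v = 0.7505, du/dtau = 0.8361, dv/dtau = -0.1437
step 3:
  k1: at (u, v) = (-0.407580, 0.750503), (du/dtau, dv/dtau) = (0.836145, -0.143711); Gamma_uuu = 2.061723, Gamma_uuv = -2.183050, Gamma_uvv = 1.756149, Gamma_vuu = 3.732522, Gamma_vuv = -3.900485, Gamma_vvv = 1.435295; k1 = (0.836145, -0.143711, -2.002345, -3.576584)
  k2: at (u, v) = (-0.386677, 0.746911), (du/dtau, dv/dtau) = (0.786087, -0.233126); Gamma_uuu = 2.095874, Gamma_uuv = -2.113500, Gamma_uvv = 1.637130, Gamma_vuu = 4.012525, Gamma_vuv = -3.985079, Gamma_vvv = 1.384933; k2 = (0.786087, -0.233126, -2.158709, -4.015322)
  k3: at (u, v) = (-0.387928, 0.744675), (du/dtau, dv/dtau) = (0.782178, -0.244094); Gamma_uuu = 2.081323, Gamma_uuv = -2.110135, Gamma_uvv = 1.638336, Gamma_vuu = 3.979943, Gamma_vuv = -3.969858, Gamma_vvv = 1.380201; k3 = (0.782178, -0.244094, -2.176726, -4.033060)
  k4: at (u, v) = (-0.368471, 0.738299), (du/dtau, dv/dtau) = (0.727309, -0.345364); Gamma_uuu = 2.096986, Gamma_uuv = -2.033074, Gamma_uvv = 1.522987, Gamma_vuu = 4.246635, Gamma_vuv = -4.035926, Gamma_vvv = 1.322022; k4 = (0.727309, -0.345364, -2.312277, -4.431602)
  Y <- Y + (h/6)(k1 + 2k2 + 2k3 + k4): u = -0.3684, v = 0.7385, du/dtau = 0.7279, dv/dtau = -0.3446
step 4:
  k1: at (u, v) = (-0.368414, 0.738474), (du/dtau, dv/dtau) = (0.727933, -0.344586); Gamma_uuu = 2.098015, Gamma_uuv = -2.033405, Gamma_uvv = 1.523070, Gamma_vuu = 4.248689, Gamma_vuv = -4.036903, Gamma_vvv = 1.322432; k1 = (0.727933, -0.344586, -2.312656, -4.433540)
  k2: at (u, v) = (-0.350215, 0.729859), (du/dtau, dv/dtau) = (0.670116, -0.455424); Gamma_uuu = 2.098309, Gamma_uuv = -1.951227, Gamma_uvv = 1.412548, Gamma_vuu = 4.506641, Gamma_vuv = -4.087376, Gamma_vvv = 1.258803; k2 = (0.670116, -0.455424, -2.426215, -4.779653)
  k3: at (u, v) = (-0.351661, 0.727088), (du/dtau, dv/dtau) = (0.667277, -0.464077); Gamma_uuu = 2.081070, Gamma_uuv = -1.948504, Gamma_uvv = 1.414395, Gamma_vuu = 4.463105, Gamma_vuv = -4.069964, Gamma_vvv = 1.254101; k3 = (0.667277, -0.464077, -2.438009, -4.778006)
  k4: at (u, v) = (-0.335050, 0.715270), (du/dtau, dv/dtau) = (0.606032, -0.583486); Gamma_uuu = 2.061210, Gamma_uuv = -1.862739, Gamma_uvv = 1.309962, Gamma_vuu = 4.693692, Gamma_vuv = -4.100791, Gamma_vvv = 1.185426; k4 = (0.606032, -0.583486, -2.520387, -5.027634)
  Y <- Y + (h/6)(k1 + 2k2 + 2k3 + k4): u = -0.3350, v = 0.7154, du/dtau = 0.6066, dv/dtau = -0.5827


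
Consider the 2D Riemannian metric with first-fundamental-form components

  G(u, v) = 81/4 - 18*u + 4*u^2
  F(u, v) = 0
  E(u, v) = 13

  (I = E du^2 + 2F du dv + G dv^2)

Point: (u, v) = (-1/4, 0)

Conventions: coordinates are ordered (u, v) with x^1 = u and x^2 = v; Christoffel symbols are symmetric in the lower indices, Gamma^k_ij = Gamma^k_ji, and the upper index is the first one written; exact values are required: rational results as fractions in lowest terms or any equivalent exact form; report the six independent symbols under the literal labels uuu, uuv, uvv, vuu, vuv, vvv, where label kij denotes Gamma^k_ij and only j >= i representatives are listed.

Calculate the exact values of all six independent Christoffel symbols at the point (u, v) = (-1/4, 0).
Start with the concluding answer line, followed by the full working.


Answer: Gamma_uuu = 0, Gamma_uuv = 0, Gamma_uvv = 10/13, Gamma_vuu = 0, Gamma_vuv = -2/5, Gamma_vvv = 0

E = 13, F = 0, G = 25 at the point
E_u = 0, E_v = 0, F_u = 0, F_v = 0, G_u = -20, G_v = 0
EG - F^2 = 325;  g^inv = (1/325) * [[25, 0], [0, 13]]
first-kind symbols [ij,l] = (1/2)(d_i g_jl + d_j g_il - d_l g_ij): [uu,u] = E_u/2 = 0, [uu,v] = F_u - E_v/2 = 0, [uv,u] = E_v/2 = 0, [uv,v] = G_u/2 = -10, [vv,u] = F_v - G_u/2 = 10, [vv,v] = G_v/2 = 0
Gamma^u_ij = (G*[ij,u] - F*[ij,v])/(EG - F^2), Gamma^v_ij = (E*[ij,v] - F*[ij,u])/(EG - F^2)


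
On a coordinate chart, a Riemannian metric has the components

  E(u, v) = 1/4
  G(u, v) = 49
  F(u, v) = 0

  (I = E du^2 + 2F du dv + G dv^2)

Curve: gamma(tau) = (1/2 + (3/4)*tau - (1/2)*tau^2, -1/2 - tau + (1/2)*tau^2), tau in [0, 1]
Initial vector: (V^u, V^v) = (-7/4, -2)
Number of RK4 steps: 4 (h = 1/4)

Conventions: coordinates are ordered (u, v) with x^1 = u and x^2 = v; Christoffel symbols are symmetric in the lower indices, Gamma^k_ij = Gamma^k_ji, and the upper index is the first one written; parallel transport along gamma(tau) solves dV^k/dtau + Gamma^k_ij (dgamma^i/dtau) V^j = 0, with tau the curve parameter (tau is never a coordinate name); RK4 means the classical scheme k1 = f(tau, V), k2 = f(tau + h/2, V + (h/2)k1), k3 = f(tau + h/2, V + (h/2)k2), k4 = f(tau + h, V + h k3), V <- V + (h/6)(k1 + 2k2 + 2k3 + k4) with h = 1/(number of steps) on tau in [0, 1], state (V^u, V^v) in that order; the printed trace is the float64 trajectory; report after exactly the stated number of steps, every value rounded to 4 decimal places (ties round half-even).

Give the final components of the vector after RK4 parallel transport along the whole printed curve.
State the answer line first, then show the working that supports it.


Answer: V^u = -1.7500, V^v = -2.0000

gamma'(tau) = (3/4 - tau, -1 + tau); f(tau, V)^k = -Gamma^k_ij(gamma(tau)) gamma'^i(tau) V^j; h = 1/4; intermediate values shown to 6 dp
curve data and Christoffel symbols at the stage parameters:
  tau = 0.000000: gamma = (0.500000, -0.500000), gamma' = (0.750000, -1.000000); Gamma_uuu = 0.000000, Gamma_uuv = 0.000000, Gamma_uvv = 0.000000, Gamma_vuu = 0.000000, Gamma_vuv = 0.000000, Gamma_vvv = 0.000000
  tau = 0.125000: gamma = (0.585938, -0.617188), gamma' = (0.625000, -0.875000); Gamma_uuu = 0.000000, Gamma_uuv = 0.000000, Gamma_uvv = 0.000000, Gamma_vuu = 0.000000, Gamma_vuv = 0.000000, Gamma_vvv = 0.000000
  tau = 0.250000: gamma = (0.656250, -0.718750), gamma' = (0.500000, -0.750000); Gamma_uuu = 0.000000, Gamma_uuv = 0.000000, Gamma_uvv = 0.000000, Gamma_vuu = 0.000000, Gamma_vuv = 0.000000, Gamma_vvv = 0.000000
  tau = 0.375000: gamma = (0.710938, -0.804688), gamma' = (0.375000, -0.625000); Gamma_uuu = 0.000000, Gamma_uuv = 0.000000, Gamma_uvv = 0.000000, Gamma_vuu = 0.000000, Gamma_vuv = 0.000000, Gamma_vvv = 0.000000
  tau = 0.500000: gamma = (0.750000, -0.875000), gamma' = (0.250000, -0.500000); Gamma_uuu = 0.000000, Gamma_uuv = 0.000000, Gamma_uvv = 0.000000, Gamma_vuu = 0.000000, Gamma_vuv = 0.000000, Gamma_vvv = 0.000000
  tau = 0.625000: gamma = (0.773438, -0.929688), gamma' = (0.125000, -0.375000); Gamma_uuu = 0.000000, Gamma_uuv = 0.000000, Gamma_uvv = 0.000000, Gamma_vuu = 0.000000, Gamma_vuv = 0.000000, Gamma_vvv = 0.000000
  tau = 0.750000: gamma = (0.781250, -0.968750), gamma' = (0.000000, -0.250000); Gamma_uuu = 0.000000, Gamma_uuv = 0.000000, Gamma_uvv = 0.000000, Gamma_vuu = 0.000000, Gamma_vuv = 0.000000, Gamma_vvv = 0.000000
  tau = 0.875000: gamma = (0.773438, -0.992188), gamma' = (-0.125000, -0.125000); Gamma_uuu = 0.000000, Gamma_uuv = 0.000000, Gamma_uvv = 0.000000, Gamma_vuu = 0.000000, Gamma_vuv = 0.000000, Gamma_vvv = 0.000000
  tau = 1.000000: gamma = (0.750000, -1.000000), gamma' = (-0.250000, 0.000000); Gamma_uuu = 0.000000, Gamma_uuv = 0.000000, Gamma_uvv = 0.000000, Gamma_vuu = 0.000000, Gamma_vuv = 0.000000, Gamma_vvv = 0.000000
step 0: V^u = -1.7500, V^v = -2.0000
step 1: k1 = (0.000000, 0.000000), k2 = (0.000000, 0.000000), k3 = (0.000000, 0.000000), k4 = (0.000000, 0.000000); V <- V + (h/6)(k1 + 2k2 + 2k3 + k4): V^u = -1.7500, V^v = -2.0000
step 2: k1 = (0.000000, 0.000000), k2 = (0.000000, 0.000000), k3 = (0.000000, 0.000000), k4 = (0.000000, 0.000000); V <- V + (h/6)(k1 + 2k2 + 2k3 + k4): V^u = -1.7500, V^v = -2.0000
step 3: k1 = (0.000000, 0.000000), k2 = (0.000000, 0.000000), k3 = (0.000000, 0.000000), k4 = (0.000000, 0.000000); V <- V + (h/6)(k1 + 2k2 + 2k3 + k4): V^u = -1.7500, V^v = -2.0000
step 4: k1 = (0.000000, 0.000000), k2 = (0.000000, 0.000000), k3 = (0.000000, 0.000000), k4 = (0.000000, 0.000000); V <- V + (h/6)(k1 + 2k2 + 2k3 + k4): V^u = -1.7500, V^v = -2.0000


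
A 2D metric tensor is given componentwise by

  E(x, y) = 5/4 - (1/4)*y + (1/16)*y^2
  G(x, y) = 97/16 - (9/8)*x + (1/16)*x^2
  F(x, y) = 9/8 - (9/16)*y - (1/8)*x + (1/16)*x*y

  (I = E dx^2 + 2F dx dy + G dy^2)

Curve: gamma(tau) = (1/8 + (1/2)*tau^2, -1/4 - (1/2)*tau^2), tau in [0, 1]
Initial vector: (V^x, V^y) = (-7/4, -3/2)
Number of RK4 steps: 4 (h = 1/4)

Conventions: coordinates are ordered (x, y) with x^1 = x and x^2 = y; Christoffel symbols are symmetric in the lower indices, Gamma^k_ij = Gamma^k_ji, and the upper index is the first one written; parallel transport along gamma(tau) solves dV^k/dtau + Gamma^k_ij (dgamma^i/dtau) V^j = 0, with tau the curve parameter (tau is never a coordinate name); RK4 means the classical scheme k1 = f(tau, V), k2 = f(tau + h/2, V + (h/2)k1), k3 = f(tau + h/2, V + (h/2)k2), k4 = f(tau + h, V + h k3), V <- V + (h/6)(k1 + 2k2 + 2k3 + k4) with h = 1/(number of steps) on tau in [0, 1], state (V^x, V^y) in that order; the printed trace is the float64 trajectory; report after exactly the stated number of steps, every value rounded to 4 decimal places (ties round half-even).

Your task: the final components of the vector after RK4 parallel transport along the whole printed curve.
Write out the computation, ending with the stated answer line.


gamma'(tau) = (tau, -tau); f(tau, V)^k = -Gamma^k_ij(gamma(tau)) gamma'^i(tau) V^j; h = 1/4; intermediate values shown to 6 dp
curve data and Christoffel symbols at the stage parameters:
  tau = 0.000000: gamma = (0.125000, -0.250000), gamma' = (0.000000, 0.000000); Gamma_xxx = 0.000000, Gamma_xxy = -0.022539, Gamma_xyy = 0.000000, Gamma_yxx = 0.000000, Gamma_yxy = -0.088903, Gamma_yyy = 0.000000
  tau = 0.125000: gamma = (0.132812, -0.257812), gamma' = (0.125000, -0.125000); Gamma_xxx = 0.000000, Gamma_xxy = -0.022640, Gamma_xyy = 0.000000, Gamma_yxx = 0.000000, Gamma_yxy = -0.088917, Gamma_yyy = 0.000000
  tau = 0.250000: gamma = (0.156250, -0.281250), gamma' = (0.250000, -0.250000); Gamma_xxx = 0.000000, Gamma_xxy = -0.022947, Gamma_xyy = 0.000000, Gamma_yxx = 0.000000, Gamma_yxy = -0.088957, Gamma_yyy = 0.000000
  tau = 0.375000: gamma = (0.195312, -0.320312), gamma' = (0.375000, -0.375000); Gamma_xxx = 0.000000, Gamma_xxy = -0.023460, Gamma_xyy = 0.000000, Gamma_yxx = 0.000000, Gamma_yxy = -0.089020, Gamma_yyy = 0.000000
  tau = 0.500000: gamma = (0.250000, -0.375000), gamma' = (0.500000, -0.500000); Gamma_xxx = 0.000000, Gamma_xxy = -0.024185, Gamma_xyy = 0.000000, Gamma_yxx = 0.000000, Gamma_yxy = -0.089101, Gamma_yyy = 0.000000
  tau = 0.625000: gamma = (0.320312, -0.445312), gamma' = (0.625000, -0.625000); Gamma_xxx = 0.000000, Gamma_xxy = -0.025127, Gamma_xyy = 0.000000, Gamma_yxx = 0.000000, Gamma_yxy = -0.089190, Gamma_yyy = 0.000000
  tau = 0.750000: gamma = (0.406250, -0.531250), gamma' = (0.750000, -0.750000); Gamma_xxx = 0.000000, Gamma_xxy = -0.026296, Gamma_xyy = 0.000000, Gamma_yxx = 0.000000, Gamma_yxy = -0.089277, Gamma_yyy = 0.000000
  tau = 0.875000: gamma = (0.507812, -0.632812), gamma' = (0.875000, -0.875000); Gamma_xxx = 0.000000, Gamma_xxy = -0.027700, Gamma_xyy = 0.000000, Gamma_yxx = 0.000000, Gamma_yxy = -0.089345, Gamma_yyy = 0.000000
  tau = 1.000000: gamma = (0.625000, -0.750000), gamma' = (1.000000, -1.000000); Gamma_xxx = 0.000000, Gamma_xxy = -0.029348, Gamma_xyy = 0.000000, Gamma_yxx = 0.000000, Gamma_yxy = -0.089378, Gamma_yyy = 0.000000
step 0: V^x = -1.7500, V^y = -1.5000
step 1: k1 = (0.000000, 0.000000), k2 = (0.000708, 0.002779), k3 = (0.000708, 0.002782), k4 = (0.001437, 0.005571); V <- V + (h/6)(k1 + 2k2 + 2k3 + k4): V^x = -1.7498, V^y = -1.4993
step 2: k1 = (0.001437, 0.005571), k2 = (0.002208, 0.008380), k3 = (0.002211, 0.008389), k4 = (0.003048, 0.011229); V <- V + (h/6)(k1 + 2k2 + 2k3 + k4): V^x = -1.7493, V^y = -1.4972
step 3: k1 = (0.003048, 0.011229), k2 = (0.003975, 0.014108), k3 = (0.003978, 0.014121), k4 = (0.005021, 0.017047); V <- V + (h/6)(k1 + 2k2 + 2k3 + k4): V^x = -1.7483, V^y = -1.4937
step 4: k1 = (0.005021, 0.017047), k2 = (0.006207, 0.020021), k3 = (0.006212, 0.020038), k4 = (0.007573, 0.023064); V <- V + (h/6)(k1 + 2k2 + 2k3 + k4): V^x = -1.7467, V^y = -1.4887

Answer: V^x = -1.7467, V^y = -1.4887


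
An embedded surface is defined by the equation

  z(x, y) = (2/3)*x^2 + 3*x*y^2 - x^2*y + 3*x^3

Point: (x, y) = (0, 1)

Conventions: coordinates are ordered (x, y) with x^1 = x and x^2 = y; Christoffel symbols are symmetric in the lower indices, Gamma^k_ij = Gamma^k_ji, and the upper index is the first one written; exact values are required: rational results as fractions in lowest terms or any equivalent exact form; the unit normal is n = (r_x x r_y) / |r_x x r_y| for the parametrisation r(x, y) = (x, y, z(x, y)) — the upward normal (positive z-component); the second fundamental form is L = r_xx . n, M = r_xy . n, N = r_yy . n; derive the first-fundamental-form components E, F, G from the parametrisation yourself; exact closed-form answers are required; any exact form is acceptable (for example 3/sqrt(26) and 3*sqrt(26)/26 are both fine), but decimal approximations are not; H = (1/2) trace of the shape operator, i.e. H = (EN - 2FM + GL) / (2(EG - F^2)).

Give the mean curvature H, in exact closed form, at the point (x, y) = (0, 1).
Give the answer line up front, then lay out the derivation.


Answer: H = -sqrt(10)/300

z_x = 3, z_y = 0, z_xx = -2/3, z_xy = 6, z_yy = 0
E = 10, F = 0, G = 1; answer radicand W^2 = 10
unnormalised second-form numerators: l = -2/3, m = 6, n = 0; L = l/sqrt(10), and similarly M = m/sqrt(W^2), N = n/sqrt(W^2)
H = (E*n - 2*F*m + G*l) / (2*(EG - F^2)*sqrt(W^2)); E*n - 2*F*m + G*l = -2/3, EG - F^2 = 10, so H = (-1/30)/sqrt(10)


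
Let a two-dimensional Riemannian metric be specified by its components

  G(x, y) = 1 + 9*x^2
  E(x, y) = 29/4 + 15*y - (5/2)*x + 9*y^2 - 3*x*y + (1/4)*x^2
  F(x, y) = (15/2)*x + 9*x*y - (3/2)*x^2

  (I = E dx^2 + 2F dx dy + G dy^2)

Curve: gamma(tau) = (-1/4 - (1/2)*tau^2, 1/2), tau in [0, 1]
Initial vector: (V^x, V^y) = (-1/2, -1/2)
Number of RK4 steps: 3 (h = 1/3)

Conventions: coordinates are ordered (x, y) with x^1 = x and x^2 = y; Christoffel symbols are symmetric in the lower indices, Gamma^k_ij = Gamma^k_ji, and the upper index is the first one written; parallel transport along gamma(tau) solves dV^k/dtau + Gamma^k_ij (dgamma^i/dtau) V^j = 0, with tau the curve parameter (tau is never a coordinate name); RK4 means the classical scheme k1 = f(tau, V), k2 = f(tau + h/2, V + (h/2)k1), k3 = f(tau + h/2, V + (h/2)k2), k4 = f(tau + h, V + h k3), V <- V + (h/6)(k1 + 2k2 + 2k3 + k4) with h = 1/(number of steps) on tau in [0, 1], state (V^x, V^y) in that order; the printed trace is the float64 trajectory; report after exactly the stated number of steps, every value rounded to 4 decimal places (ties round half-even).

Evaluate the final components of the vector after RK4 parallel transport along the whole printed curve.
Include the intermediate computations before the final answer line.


gamma'(tau) = (-tau, 0); f(tau, V)^k = -Gamma^k_ij(gamma(tau)) gamma'^i(tau) V^j; h = 1/3; intermediate values shown to 6 dp
curve data and Christoffel symbols at the stage parameters:
  tau = 0.000000: gamma = (-0.250000, 0.500000), gamma' = (0.000000, 0.000000); Gamma_xxx = -0.111018, Gamma_xxy = 0.666106, Gamma_xyy = 0.000000, Gamma_yxx = 0.020185, Gamma_yxy = -0.121110, Gamma_yyy = 0.000000
  tau = 0.166667: gamma = (-0.263889, 0.500000), gamma' = (-0.166667, 0.000000); Gamma_xxx = -0.110482, Gamma_xxy = 0.662889, Gamma_xyy = 0.000000, Gamma_yxx = 0.021168, Gamma_yxy = -0.127007, Gamma_yyy = 0.000000
  tau = 0.333333: gamma = (-0.305556, 0.500000), gamma' = (-0.333333, 0.000000); Gamma_xxx = -0.108792, Gamma_xxy = 0.652753, Gamma_xyy = 0.000000, Gamma_yxx = 0.024014, Gamma_yxy = -0.144086, Gamma_yyy = 0.000000
  tau = 0.500000: gamma = (-0.375000, 0.500000), gamma' = (-0.500000, 0.000000); Gamma_xxx = -0.105741, Gamma_xxy = 0.634445, Gamma_xyy = 0.000000, Gamma_yxx = 0.028408, Gamma_yxy = -0.170448, Gamma_yyy = 0.000000
  tau = 0.666667: gamma = (-0.472222, 0.500000), gamma' = (-0.666667, 0.000000); Gamma_xxx = -0.101093, Gamma_xxy = 0.606557, Gamma_xyy = 0.000000, Gamma_yxx = 0.033808, Gamma_yxy = -0.202849, Gamma_yyy = 0.000000
  tau = 0.833333: gamma = (-0.597222, 0.500000), gamma' = (-0.833333, 0.000000); Gamma_xxx = -0.094733, Gamma_xxy = 0.568396, Gamma_xyy = 0.000000, Gamma_yxx = 0.039485, Gamma_yxy = -0.236908, Gamma_yyy = 0.000000
  tau = 1.000000: gamma = (-0.750000, 0.500000), gamma' = (-1.000000, 0.000000); Gamma_xxx = -0.086795, Gamma_xxy = 0.520769, Gamma_xyy = 0.000000, Gamma_yxx = 0.044637, Gamma_yxy = -0.267824, Gamma_yyy = 0.000000
step 0: V^x = -0.5000, V^y = -0.5000
step 1: k1 = (0.000000, 0.000000), k2 = (-0.046034, 0.008820), k3 = (-0.045730, 0.008762), k4 = (-0.089472, 0.019750); V <- V + (h/6)(k1 + 2k2 + 2k3 + k4): V^x = -0.5152, V^y = -0.4969
step 2: k1 = (-0.089446, 0.019744), k2 = (-0.128574, 0.034542), k3 = (-0.127447, 0.034240), k4 = (-0.158754, 0.053092); V <- V + (h/6)(k1 + 2k2 + 2k3 + k4): V^x = -0.5574, V^y = -0.4853
step 3: k1 = (-0.158659, 0.053060), k2 = (-0.179570, 0.074845), k3 = (-0.177575, 0.074014), k4 = (-0.186343, 0.095834); V <- V + (h/6)(k1 + 2k2 + 2k3 + k4): V^x = -0.6163, V^y = -0.4604

Answer: V^x = -0.6163, V^y = -0.4604


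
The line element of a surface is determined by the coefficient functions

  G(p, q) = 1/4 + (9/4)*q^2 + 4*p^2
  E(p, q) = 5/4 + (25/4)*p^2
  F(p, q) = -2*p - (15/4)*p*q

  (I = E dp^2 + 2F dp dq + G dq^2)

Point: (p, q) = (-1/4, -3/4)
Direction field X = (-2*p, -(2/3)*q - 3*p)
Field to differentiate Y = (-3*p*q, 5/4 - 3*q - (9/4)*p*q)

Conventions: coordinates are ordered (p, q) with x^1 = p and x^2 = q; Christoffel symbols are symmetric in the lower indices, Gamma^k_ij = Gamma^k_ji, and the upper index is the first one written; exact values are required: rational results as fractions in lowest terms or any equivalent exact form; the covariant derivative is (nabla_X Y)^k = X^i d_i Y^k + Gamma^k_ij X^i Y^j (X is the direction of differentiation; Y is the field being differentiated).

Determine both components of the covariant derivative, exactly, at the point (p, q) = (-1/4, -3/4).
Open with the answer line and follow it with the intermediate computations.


Answer: (nabla_X Y)^p = 299707/46784, (nabla_X Y)^q = -279941/46784

E = 105/64, F = -13/64, G = 113/64 at the point
E_p = -25/8, E_q = 0, F_p = 13/16, F_q = 15/16, G_p = -2, G_q = -27/8
EG - F^2 = 731/256;  g^inv = (256/731) * [[113/64, 13/64], [13/64, 105/64]]
first-kind symbols [ij,l] = (1/2)(d_i g_jl + d_j g_il - d_l g_ij): [pp,p] = E_p/2 = -25/16, [pp,q] = F_p - E_q/2 = 13/16, [pq,p] = E_q/2 = 0, [pq,q] = G_p/2 = -1, [qq,p] = F_q - G_p/2 = 31/16, [qq,q] = G_q/2 = -27/16
Gamma^p_ij = (G*[ij,p] - F*[ij,q])/(EG - F^2), Gamma^q_ij = (E*[ij,q] - F*[ij,p])/(EG - F^2)
Gamma_ppp = -664/731, Gamma_ppq = -52/731, Gamma_pqq = 788/731, Gamma_qpp = 260/731, Gamma_qpq = -420/731, Gamma_qqq = -608/731
X = (1/2, 5/4), Y = (-9/16, 197/64) at the point


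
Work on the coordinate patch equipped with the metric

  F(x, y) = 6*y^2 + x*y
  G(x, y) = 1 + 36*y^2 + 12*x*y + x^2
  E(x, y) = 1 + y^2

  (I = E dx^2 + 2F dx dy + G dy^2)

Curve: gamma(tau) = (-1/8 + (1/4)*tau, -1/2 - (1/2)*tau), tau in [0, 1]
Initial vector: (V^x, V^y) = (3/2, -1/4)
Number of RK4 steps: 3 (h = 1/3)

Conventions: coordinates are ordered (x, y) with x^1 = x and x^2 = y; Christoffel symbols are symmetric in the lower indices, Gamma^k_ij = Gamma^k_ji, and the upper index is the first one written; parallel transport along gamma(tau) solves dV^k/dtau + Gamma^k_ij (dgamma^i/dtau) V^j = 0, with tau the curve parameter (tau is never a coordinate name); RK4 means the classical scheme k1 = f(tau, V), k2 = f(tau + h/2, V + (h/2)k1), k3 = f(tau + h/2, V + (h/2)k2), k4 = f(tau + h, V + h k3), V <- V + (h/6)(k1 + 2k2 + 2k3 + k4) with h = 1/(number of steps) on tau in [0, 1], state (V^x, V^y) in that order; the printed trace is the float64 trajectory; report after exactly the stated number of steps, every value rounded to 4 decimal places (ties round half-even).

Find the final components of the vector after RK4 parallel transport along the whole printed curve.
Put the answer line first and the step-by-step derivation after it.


Answer: V^x = 1.4984, V^y = -0.2599

gamma'(tau) = (1/4, -1/2); f(tau, V)^k = -Gamma^k_ij(gamma(tau)) gamma'^i(tau) V^j; h = 1/3; intermediate values shown to 6 dp
curve data and Christoffel symbols at the stage parameters:
  tau = 0.000000: gamma = (-0.125000, -0.500000), gamma' = (0.250000, -0.500000); Gamma_xxx = 0.000000, Gamma_xxy = -0.045390, Gamma_xyy = -0.272340, Gamma_yxx = 0.000000, Gamma_yxy = -0.283688, Gamma_yyy = -1.702128
  tau = 0.166667: gamma = (-0.083333, -0.583333), gamma' = (0.250000, -0.500000); Gamma_xxx = 0.000000, Gamma_xxy = -0.041136, Gamma_xyy = -0.246817, Gamma_yxx = 0.000000, Gamma_yxy = -0.252693, Gamma_yyy = -1.516161
  tau = 0.333333: gamma = (-0.041667, -0.666667), gamma' = (0.250000, -0.500000); Gamma_xxx = 0.000000, Gamma_xxy = -0.037496, Gamma_xyy = -0.224978, Gamma_yxx = 0.000000, Gamma_yxy = -0.227322, Gamma_yyy = -1.363929
  tau = 0.500000: gamma = (0.000000, -0.750000), gamma' = (0.250000, -0.500000); Gamma_xxx = 0.000000, Gamma_xxy = -0.034384, Gamma_xyy = -0.206304, Gamma_yxx = 0.000000, Gamma_yxy = -0.206304, Gamma_yyy = -1.237822
  tau = 0.666667: gamma = (0.041667, -0.833333), gamma' = (0.250000, -0.500000); Gamma_xxx = 0.000000, Gamma_xxy = -0.031710, Gamma_xyy = -0.190262, Gamma_yxx = 0.000000, Gamma_yxy = -0.188677, Gamma_yyy = -1.132061
  tau = 0.833333: gamma = (0.083333, -0.916667), gamma' = (0.250000, -0.500000); Gamma_xxx = 0.000000, Gamma_xxy = -0.029399, Gamma_xyy = -0.176392, Gamma_yxx = 0.000000, Gamma_yxy = -0.173719, Gamma_yyy = -1.042316
  tau = 1.000000: gamma = (0.125000, -1.000000), gamma' = (0.250000, -0.500000); Gamma_xxx = 0.000000, Gamma_xxy = -0.027386, Gamma_xyy = -0.164313, Gamma_yxx = 0.000000, Gamma_yxy = -0.160890, Gamma_yyy = -0.965340
step 0: V^x = 1.5000, V^y = -0.2500
step 1: k1 = (-0.002837, -0.017730), k2 = (-0.002227, -0.013680), k3 = (-0.002305, -0.014162), k4 = (-0.001842, -0.011169); V <- V + (h/6)(k1 + 2k2 + 2k3 + k4): V^x = 1.4992, V^y = -0.2547
step 2: k1 = (-0.001845, -0.011183), k2 = (-0.001510, -0.009060), k3 = (-0.001544, -0.009267), k4 = (-0.001282, -0.007631); V <- V + (h/6)(k1 + 2k2 + 2k3 + k4): V^x = 1.4987, V^y = -0.2578
step 3: k1 = (-0.001283, -0.007635), k2 = (-0.001084, -0.006403), k3 = (-0.001101, -0.006504), k4 = (-0.000940, -0.005522); V <- V + (h/6)(k1 + 2k2 + 2k3 + k4): V^x = 1.4984, V^y = -0.2599


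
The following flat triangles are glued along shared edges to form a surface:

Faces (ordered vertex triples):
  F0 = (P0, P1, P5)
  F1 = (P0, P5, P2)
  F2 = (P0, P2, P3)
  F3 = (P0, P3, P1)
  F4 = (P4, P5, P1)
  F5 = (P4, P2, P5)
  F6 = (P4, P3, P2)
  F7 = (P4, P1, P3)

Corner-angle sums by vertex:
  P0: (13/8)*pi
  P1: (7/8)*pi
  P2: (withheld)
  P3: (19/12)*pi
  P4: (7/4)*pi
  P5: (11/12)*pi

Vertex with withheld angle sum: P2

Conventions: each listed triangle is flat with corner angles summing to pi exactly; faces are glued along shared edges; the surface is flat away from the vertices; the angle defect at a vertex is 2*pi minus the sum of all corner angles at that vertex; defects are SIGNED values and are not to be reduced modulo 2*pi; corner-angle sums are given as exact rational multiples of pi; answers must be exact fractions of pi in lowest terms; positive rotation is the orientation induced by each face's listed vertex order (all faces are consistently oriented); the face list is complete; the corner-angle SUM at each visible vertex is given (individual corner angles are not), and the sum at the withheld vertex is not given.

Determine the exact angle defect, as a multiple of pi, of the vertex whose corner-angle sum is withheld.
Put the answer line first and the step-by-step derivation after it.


Answer: defect(P2) = (3/4)*pi

V = 6, E = 12, F = 8; chi = V - E + F = 2
Gauss-Bonnet: total defect = 2*pi*chi = 4*pi; visible defects sum to (13/4)*pi


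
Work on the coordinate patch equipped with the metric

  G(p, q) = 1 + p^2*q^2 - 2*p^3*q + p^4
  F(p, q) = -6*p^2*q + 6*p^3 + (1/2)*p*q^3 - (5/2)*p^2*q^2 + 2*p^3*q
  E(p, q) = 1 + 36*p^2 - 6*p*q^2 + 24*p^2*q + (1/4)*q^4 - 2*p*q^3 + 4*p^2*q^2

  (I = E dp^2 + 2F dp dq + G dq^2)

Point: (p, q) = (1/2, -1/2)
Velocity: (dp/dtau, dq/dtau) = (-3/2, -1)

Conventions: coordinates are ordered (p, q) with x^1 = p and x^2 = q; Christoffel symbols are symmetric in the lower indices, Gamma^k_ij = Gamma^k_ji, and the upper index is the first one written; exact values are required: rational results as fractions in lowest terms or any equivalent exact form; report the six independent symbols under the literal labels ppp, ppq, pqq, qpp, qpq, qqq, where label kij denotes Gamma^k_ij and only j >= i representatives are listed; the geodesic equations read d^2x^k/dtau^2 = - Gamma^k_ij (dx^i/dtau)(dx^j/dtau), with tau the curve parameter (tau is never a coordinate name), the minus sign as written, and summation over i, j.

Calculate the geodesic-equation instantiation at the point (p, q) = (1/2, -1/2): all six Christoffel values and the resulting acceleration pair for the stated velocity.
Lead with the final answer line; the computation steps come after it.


Answer: Gamma_ppp = 760/441, Gamma_ppq = 76/147, Gamma_pqq = -76/441, Gamma_qpp = 160/441, Gamma_qpq = 16/147, Gamma_qqq = -16/441; accelerations (d^2p/dtau^2, d^2q/dtau^2) = (-2318/441, -488/441)

E = 425/64, F = 19/16, G = 5/4 at the point
E_p = 95/4, E_q = 57/8, F_p = 97/16, F_q = -7/16, G_p = 3/2, G_q = -1/2
EG - F^2 = 441/64;  g^inv = (64/441) * [[5/4, -19/16], [-19/16, 425/64]]
first-kind symbols [ij,l] = (1/2)(d_i g_jl + d_j g_il - d_l g_ij): [pp,p] = E_p/2 = 95/8, [pp,q] = F_p - E_q/2 = 5/2, [pq,p] = E_q/2 = 57/16, [pq,q] = G_p/2 = 3/4, [qq,p] = F_q - G_p/2 = -19/16, [qq,q] = G_q/2 = -1/4
Gamma^p_ij = (G*[ij,p] - F*[ij,q])/(EG - F^2), Gamma^q_ij = (E*[ij,q] - F*[ij,p])/(EG - F^2)
Gamma_ppp = 760/441, Gamma_ppq = 76/147, Gamma_pqq = -76/441, Gamma_qpp = 160/441, Gamma_qpq = 16/147, Gamma_qqq = -16/441
d^2p/dtau^2 = -(Gamma_ppp*(-3/2)^2 + 2*Gamma_ppq*(-3/2)*(-1) + Gamma_pqq*(-1)^2) = -2318/441
d^2q/dtau^2 = -(Gamma_qpp*(-3/2)^2 + 2*Gamma_qpq*(-3/2)*(-1) + Gamma_qqq*(-1)^2) = -488/441


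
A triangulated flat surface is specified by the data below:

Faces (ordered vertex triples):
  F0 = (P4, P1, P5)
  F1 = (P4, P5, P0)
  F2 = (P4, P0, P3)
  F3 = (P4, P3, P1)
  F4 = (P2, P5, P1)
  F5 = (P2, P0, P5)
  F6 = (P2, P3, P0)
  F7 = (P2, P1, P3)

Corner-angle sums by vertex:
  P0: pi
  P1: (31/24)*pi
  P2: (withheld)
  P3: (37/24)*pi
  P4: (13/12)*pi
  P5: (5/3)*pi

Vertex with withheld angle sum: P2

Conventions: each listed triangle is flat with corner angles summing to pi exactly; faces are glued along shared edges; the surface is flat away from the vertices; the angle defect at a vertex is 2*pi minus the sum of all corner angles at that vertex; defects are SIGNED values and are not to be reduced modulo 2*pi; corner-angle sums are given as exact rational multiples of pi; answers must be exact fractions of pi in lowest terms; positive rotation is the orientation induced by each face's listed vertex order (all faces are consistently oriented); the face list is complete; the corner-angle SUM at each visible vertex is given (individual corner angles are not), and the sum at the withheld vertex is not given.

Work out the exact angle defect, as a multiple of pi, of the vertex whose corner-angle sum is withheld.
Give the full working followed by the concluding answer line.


V = 6, E = 12, F = 8; chi = V - E + F = 2
Gauss-Bonnet: total defect = 2*pi*chi = 4*pi; visible defects sum to (41/12)*pi

Answer: defect(P2) = (7/12)*pi


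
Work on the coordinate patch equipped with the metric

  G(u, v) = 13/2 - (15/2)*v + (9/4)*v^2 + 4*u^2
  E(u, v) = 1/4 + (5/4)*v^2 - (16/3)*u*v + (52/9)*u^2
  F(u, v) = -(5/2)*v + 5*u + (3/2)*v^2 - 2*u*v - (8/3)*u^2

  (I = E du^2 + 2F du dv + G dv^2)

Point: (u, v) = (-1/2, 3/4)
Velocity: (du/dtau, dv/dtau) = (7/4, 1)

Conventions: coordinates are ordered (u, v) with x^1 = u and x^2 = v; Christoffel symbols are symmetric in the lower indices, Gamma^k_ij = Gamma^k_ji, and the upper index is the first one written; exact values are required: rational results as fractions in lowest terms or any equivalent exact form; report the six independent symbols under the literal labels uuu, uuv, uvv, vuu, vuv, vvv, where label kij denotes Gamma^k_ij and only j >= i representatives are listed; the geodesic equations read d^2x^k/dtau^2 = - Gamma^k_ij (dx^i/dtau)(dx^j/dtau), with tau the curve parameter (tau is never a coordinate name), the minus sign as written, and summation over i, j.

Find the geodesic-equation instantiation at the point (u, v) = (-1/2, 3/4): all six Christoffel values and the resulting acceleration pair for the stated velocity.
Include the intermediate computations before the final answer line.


E = 2533/576, F = -331/96, G = 201/64 at the point
E_u = -88/9, E_v = 109/24, F_u = 37/6, F_v = 3/4, G_u = -4, G_v = -33/8
EG - F^2 = 70889/36864;  g^inv = (36864/70889) * [[201/64, 331/96], [331/96, 2533/576]]
first-kind symbols [ij,l] = (1/2)(d_i g_jl + d_j g_il - d_l g_ij): [uu,u] = E_u/2 = -44/9, [uu,v] = F_u - E_v/2 = 187/48, [uv,u] = E_v/2 = 109/48, [uv,v] = G_u/2 = -2, [vv,u] = F_v - G_u/2 = 11/4, [vv,v] = G_v/2 = -33/16
Gamma^u_ij = (G*[ij,u] - F*[ij,v])/(EG - F^2), Gamma^v_ij = (E*[ij,v] - F*[ij,u])/(EG - F^2)
Gamma_uuu = -10120/10127, Gamma_uuv = 8700/70889, Gamma_uvv = 56232/70889, Gamma_vuu = 1452/10127, Gamma_vuv = -35592/70889, Gamma_vvv = 15180/70889
d^2u/dtau^2 = -(Gamma_uuu*(7/4)^2 + 2*Gamma_uuv*(7/4)*(1) + Gamma_uvv*(1)^2) = 260531/141778
d^2v/dtau^2 = -(Gamma_vuu*(7/4)^2 + 2*Gamma_vuv*(7/4)*(1) + Gamma_vvv*(1)^2) = 313059/283556

Answer: Gamma_uuu = -10120/10127, Gamma_uuv = 8700/70889, Gamma_uvv = 56232/70889, Gamma_vuu = 1452/10127, Gamma_vuv = -35592/70889, Gamma_vvv = 15180/70889; accelerations (d^2u/dtau^2, d^2v/dtau^2) = (260531/141778, 313059/283556)


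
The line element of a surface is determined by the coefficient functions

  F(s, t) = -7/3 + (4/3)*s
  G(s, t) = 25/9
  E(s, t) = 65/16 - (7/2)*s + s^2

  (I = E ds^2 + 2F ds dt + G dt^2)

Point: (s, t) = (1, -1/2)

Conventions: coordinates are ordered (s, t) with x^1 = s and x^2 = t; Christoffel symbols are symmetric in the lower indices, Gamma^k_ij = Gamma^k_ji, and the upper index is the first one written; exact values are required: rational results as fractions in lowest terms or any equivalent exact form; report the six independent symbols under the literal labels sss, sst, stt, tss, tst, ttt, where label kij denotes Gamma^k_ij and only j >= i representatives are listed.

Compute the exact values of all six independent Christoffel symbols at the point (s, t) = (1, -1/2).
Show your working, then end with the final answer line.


E = 25/16, F = -1, G = 25/9 at the point
E_s = -3/2, E_t = 0, F_s = 4/3, F_t = 0, G_s = 0, G_t = 0
EG - F^2 = 481/144;  g^inv = (144/481) * [[25/9, 1], [1, 25/16]]
first-kind symbols [ij,l] = (1/2)(d_i g_jl + d_j g_il - d_l g_ij): [ss,s] = E_s/2 = -3/4, [ss,t] = F_s - E_t/2 = 4/3, [st,s] = E_t/2 = 0, [st,t] = G_s/2 = 0, [tt,s] = F_t - G_s/2 = 0, [tt,t] = G_t/2 = 0
Gamma^s_ij = (G*[ij,s] - F*[ij,t])/(EG - F^2), Gamma^t_ij = (E*[ij,t] - F*[ij,s])/(EG - F^2)

Answer: Gamma_sss = -108/481, Gamma_sst = 0, Gamma_stt = 0, Gamma_tss = 192/481, Gamma_tst = 0, Gamma_ttt = 0


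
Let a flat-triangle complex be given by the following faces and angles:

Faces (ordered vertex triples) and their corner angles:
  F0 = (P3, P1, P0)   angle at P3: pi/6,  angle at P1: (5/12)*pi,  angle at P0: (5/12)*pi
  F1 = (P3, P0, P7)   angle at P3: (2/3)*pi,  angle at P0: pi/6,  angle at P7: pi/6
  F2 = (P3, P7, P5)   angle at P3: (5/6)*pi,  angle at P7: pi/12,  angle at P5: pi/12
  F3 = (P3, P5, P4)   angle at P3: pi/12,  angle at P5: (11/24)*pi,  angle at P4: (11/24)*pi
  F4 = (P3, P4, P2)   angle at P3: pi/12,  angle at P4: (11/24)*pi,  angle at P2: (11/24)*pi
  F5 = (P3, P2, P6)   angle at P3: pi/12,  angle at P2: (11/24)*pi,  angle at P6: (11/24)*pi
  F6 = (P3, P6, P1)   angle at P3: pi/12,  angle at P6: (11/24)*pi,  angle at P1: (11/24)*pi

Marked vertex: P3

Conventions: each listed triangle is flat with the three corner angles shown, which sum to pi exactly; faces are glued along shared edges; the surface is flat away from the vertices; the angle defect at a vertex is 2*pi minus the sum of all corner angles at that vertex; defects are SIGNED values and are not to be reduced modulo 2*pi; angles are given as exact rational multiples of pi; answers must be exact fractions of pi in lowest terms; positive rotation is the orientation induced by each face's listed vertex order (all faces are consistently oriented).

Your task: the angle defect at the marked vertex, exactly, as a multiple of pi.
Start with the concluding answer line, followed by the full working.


Answer: defect(P3) = 0

Sum of corner angles at P3: 2*pi
defect = 2*pi - 2*pi


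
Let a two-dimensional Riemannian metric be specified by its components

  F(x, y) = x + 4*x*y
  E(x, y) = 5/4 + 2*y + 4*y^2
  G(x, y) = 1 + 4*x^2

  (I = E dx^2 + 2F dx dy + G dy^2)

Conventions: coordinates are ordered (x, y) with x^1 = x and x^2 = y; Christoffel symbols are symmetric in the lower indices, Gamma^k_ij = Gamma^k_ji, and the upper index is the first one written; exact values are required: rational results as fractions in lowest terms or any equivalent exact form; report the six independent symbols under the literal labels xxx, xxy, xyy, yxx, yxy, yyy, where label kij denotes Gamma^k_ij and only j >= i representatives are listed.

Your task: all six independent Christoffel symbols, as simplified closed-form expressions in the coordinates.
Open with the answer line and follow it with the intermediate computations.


Answer: Gamma_xxx = 0, Gamma_xxy = (16*y + 4)/(16*x^2 + 16*y^2 + 8*y + 5), Gamma_xyy = 0, Gamma_yxx = 0, Gamma_yxy = 16*x/(16*x^2 + 16*y^2 + 8*y + 5), Gamma_yyy = 0

E = 5/4 + 2*y + 4*y^2; F = x + 4*x*y; G = 1 + 4*x^2
Gamma^k_ij = (1/2) g^{kl} (d_i g_jl + d_j g_il - d_l g_ij), with g^inv = (1/(EG-F^2)) [[G, -F], [-F, E]]
first partials: E_x = 0, E_y = 2 + 8*y, F_x = 1 + 4*y, F_y = 4*x, G_x = 8*x, G_y = 0
D = EG - F^2 = 5/4 + 2*y + 4*y^2 + 4*x^2
expanded: Gamma^x_xx = (G E_x - 2F F_x + F E_y)/(2D), Gamma^x_xy = (G E_y - F G_x)/(2D), Gamma^x_yy = (2G F_y - G G_x - F G_y)/(2D), Gamma^y_xx = (2E F_x - E E_y - F E_x)/(2D), Gamma^y_xy = (E G_x - F E_y)/(2D), Gamma^y_yy = (E G_y - 2F F_y + F G_x)/(2D); substitute and cancel common factors


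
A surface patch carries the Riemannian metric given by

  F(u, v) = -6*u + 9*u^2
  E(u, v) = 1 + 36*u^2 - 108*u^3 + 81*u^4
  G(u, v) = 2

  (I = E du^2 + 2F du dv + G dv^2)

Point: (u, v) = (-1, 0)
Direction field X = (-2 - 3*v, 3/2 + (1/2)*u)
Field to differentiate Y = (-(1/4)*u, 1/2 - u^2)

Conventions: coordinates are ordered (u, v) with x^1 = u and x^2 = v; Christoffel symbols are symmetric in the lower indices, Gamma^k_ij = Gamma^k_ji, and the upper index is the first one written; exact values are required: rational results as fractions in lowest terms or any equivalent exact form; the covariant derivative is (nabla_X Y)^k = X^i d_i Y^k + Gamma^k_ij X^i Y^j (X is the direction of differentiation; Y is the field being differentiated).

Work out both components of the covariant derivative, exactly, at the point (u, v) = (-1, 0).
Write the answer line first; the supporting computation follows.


Answer: (nabla_X Y)^u = 587/454, (nabla_X Y)^v = -896/227

E = 226, F = 15, G = 2 at the point
E_u = -720, E_v = 0, F_u = -24, F_v = 0, G_u = 0, G_v = 0
EG - F^2 = 227;  g^inv = (1/227) * [[2, -15], [-15, 226]]
first-kind symbols [ij,l] = (1/2)(d_i g_jl + d_j g_il - d_l g_ij): [uu,u] = E_u/2 = -360, [uu,v] = F_u - E_v/2 = -24, [uv,u] = E_v/2 = 0, [uv,v] = G_u/2 = 0, [vv,u] = F_v - G_u/2 = 0, [vv,v] = G_v/2 = 0
Gamma^u_ij = (G*[ij,u] - F*[ij,v])/(EG - F^2), Gamma^v_ij = (E*[ij,v] - F*[ij,u])/(EG - F^2)
Gamma_uuu = -360/227, Gamma_uuv = 0, Gamma_uvv = 0, Gamma_vuu = -24/227, Gamma_vuv = 0, Gamma_vvv = 0
X = (-2, 1), Y = (1/4, -1/2) at the point


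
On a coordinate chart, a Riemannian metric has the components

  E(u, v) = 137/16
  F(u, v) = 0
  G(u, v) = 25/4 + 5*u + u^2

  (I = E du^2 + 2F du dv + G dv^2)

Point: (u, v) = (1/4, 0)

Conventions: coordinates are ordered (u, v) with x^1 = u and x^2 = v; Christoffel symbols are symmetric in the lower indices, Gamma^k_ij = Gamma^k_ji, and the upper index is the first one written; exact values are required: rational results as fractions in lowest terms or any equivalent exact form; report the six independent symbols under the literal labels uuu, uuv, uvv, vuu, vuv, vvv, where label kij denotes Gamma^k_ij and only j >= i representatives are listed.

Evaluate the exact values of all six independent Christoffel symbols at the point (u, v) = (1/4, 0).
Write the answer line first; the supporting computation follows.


Answer: Gamma_uuu = 0, Gamma_uuv = 0, Gamma_uvv = -44/137, Gamma_vuu = 0, Gamma_vuv = 4/11, Gamma_vvv = 0

E = 137/16, F = 0, G = 121/16 at the point
E_u = 0, E_v = 0, F_u = 0, F_v = 0, G_u = 11/2, G_v = 0
EG - F^2 = 16577/256;  g^inv = (256/16577) * [[121/16, 0], [0, 137/16]]
first-kind symbols [ij,l] = (1/2)(d_i g_jl + d_j g_il - d_l g_ij): [uu,u] = E_u/2 = 0, [uu,v] = F_u - E_v/2 = 0, [uv,u] = E_v/2 = 0, [uv,v] = G_u/2 = 11/4, [vv,u] = F_v - G_u/2 = -11/4, [vv,v] = G_v/2 = 0
Gamma^u_ij = (G*[ij,u] - F*[ij,v])/(EG - F^2), Gamma^v_ij = (E*[ij,v] - F*[ij,u])/(EG - F^2)
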